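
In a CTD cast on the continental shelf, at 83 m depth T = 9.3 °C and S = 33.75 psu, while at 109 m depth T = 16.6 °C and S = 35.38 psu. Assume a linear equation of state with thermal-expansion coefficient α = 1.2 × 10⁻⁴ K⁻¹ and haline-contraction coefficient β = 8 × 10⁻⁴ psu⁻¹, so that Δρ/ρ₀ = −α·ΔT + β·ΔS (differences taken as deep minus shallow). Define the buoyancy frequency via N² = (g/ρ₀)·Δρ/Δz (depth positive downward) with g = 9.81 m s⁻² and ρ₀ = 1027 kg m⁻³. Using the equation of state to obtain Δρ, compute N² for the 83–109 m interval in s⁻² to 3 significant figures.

ΔT = +7.3 K, ΔS = +1.63 psu (deep − shallow).
Δρ/ρ₀ = −αΔT + βΔS = -8.76 × 10⁻⁴ + 1.304 × 10⁻³ = 4.28 × 10⁻⁴, so Δρ ≈ 0.4396 kg m⁻³.
N² = (g/ρ₀)·Δρ/Δz = g·(Δρ/ρ₀)/Δz = 9.81 × 4.28 × 10⁻⁴ / 26 = 1.6149 × 10⁻⁴ s⁻² ≈ 1.61 × 10⁻⁴ s⁻².

1.61 × 10⁻⁴ s⁻²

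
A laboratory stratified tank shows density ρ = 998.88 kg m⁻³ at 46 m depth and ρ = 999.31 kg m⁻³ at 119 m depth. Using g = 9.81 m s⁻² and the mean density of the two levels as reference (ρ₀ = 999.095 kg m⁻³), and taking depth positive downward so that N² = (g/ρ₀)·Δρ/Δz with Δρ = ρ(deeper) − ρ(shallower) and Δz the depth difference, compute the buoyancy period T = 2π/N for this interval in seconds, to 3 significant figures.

Δρ = 999.31 − 998.88 = 0.43 kg m⁻³ over Δz = 119 − 46 = 73 m.
N² = (9.81/999.095) × (0.43/73) = 5.7837 × 10⁻⁵ s⁻².
N = √(5.7837 × 10⁻⁵) = 7.6051 × 10⁻³ rad s⁻¹, so T = 2π/N = 826.18 s ≈ 826 s.

826 s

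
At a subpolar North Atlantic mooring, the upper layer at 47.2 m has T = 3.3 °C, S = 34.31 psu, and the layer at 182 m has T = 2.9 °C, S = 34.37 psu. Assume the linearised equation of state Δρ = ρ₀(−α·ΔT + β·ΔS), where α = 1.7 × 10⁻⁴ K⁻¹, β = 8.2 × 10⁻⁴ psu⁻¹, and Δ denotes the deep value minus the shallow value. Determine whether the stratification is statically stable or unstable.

ΔT = 2.9 − 3.3 = -0.4 K and ΔS = 34.37 − 34.31 = +0.06 psu (deep − shallow).
−αΔT = 6.80 × 10⁻⁵; βΔS = 4.92 × 10⁻⁵; sum Δρ/ρ₀ = 1.172 × 10⁻⁴.
Δρ/ρ₀ > 0, so Δρ > 0: deeper water is denser → statically stable.

stable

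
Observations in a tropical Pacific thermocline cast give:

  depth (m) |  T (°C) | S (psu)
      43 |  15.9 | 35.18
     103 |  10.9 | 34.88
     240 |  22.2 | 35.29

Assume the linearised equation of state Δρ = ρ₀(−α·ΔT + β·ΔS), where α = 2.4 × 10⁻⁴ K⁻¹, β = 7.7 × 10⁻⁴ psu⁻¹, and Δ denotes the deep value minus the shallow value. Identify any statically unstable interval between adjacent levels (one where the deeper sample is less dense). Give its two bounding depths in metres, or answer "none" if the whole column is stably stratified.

103–240 m

Evaluate Δρ/ρ₀ = −αΔT + βΔS across each adjacent pair:
  43–103 m: −αΔT+βΔS = −(2.4 × 10⁻⁴)(-5.0)+(7.7 × 10⁻⁴)(-0.30) = 9.7 × 10⁻⁴ → stable
  103–240 m: −αΔT+βΔS = −(2.4 × 10⁻⁴)(+11.3)+(7.7 × 10⁻⁴)(+0.41) = -2.4 × 10⁻³ → UNSTABLE
The 103–240 m interval has Δρ < 0: lighter water underlies denser water.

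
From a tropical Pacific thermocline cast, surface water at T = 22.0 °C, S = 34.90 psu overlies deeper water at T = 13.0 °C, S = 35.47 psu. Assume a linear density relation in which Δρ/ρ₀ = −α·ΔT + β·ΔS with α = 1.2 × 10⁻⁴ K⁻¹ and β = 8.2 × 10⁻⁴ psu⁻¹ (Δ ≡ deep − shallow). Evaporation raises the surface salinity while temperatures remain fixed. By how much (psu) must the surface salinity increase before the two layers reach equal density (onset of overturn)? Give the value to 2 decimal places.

Neutral buoyancy requires −α(T_deep − T_surf) + β(S_deep − S_surf′) = 0.
S_surf′ = S_deep − (α/β)·ΔT = 35.47 − (1.2 × 10⁻⁴/8.2 × 10⁻⁴)·(-9.0) = 36.7871 psu.
Increase required: 36.7871 − 34.90 = 1.8871 psu.

1.89 psu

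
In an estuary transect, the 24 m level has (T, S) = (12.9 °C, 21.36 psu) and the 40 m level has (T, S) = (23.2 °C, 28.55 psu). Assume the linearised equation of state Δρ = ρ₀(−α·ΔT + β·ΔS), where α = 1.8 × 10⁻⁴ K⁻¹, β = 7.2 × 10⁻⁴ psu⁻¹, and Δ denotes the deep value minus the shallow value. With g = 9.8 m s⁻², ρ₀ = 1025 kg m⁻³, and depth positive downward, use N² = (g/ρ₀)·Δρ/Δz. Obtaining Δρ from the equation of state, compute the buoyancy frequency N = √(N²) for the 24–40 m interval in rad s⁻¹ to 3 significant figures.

ΔT = +10.3 K, ΔS = +7.19 psu (deep − shallow).
Δρ/ρ₀ = −αΔT + βΔS = -1.854 × 10⁻³ + 5.1768 × 10⁻³ = 3.3228 × 10⁻³, so Δρ ≈ 3.406 kg m⁻³.
N² = (g/ρ₀)·Δρ/Δz = g·(Δρ/ρ₀)/Δz = 9.8 × 3.3228 × 10⁻³ / 16 = 2.0352 × 10⁻³ s⁻².
N = √(2.0352 × 10⁻³) = 0.045113 rad s⁻¹ ≈ 0.0451 rad s⁻¹.

0.0451 rad s⁻¹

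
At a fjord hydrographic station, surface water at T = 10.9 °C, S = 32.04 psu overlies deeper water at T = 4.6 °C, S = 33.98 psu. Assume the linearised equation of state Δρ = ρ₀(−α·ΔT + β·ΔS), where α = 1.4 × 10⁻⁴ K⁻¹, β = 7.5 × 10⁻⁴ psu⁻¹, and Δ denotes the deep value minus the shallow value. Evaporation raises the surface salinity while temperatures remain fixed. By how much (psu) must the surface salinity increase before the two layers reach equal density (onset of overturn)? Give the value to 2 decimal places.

Neutral buoyancy requires −α(T_deep − T_surf) + β(S_deep − S_surf′) = 0.
S_surf′ = S_deep − (α/β)·ΔT = 33.98 − (1.4 × 10⁻⁴/7.5 × 10⁻⁴)·(-6.3) = 35.1560 psu.
Increase required: 35.1560 − 32.04 = 3.1160 psu.

3.12 psu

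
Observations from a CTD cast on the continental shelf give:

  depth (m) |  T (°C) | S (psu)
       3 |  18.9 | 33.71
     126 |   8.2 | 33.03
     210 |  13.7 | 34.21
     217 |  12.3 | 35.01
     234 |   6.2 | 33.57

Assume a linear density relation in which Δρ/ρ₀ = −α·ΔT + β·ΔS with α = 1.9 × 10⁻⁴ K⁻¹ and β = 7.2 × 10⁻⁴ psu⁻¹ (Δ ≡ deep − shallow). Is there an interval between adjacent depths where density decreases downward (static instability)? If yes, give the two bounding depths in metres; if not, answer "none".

Evaluate Δρ/ρ₀ = −αΔT + βΔS across each adjacent pair:
  3–126 m: −αΔT+βΔS = −(1.9 × 10⁻⁴)(-10.7)+(7.2 × 10⁻⁴)(-0.68) = 1.5 × 10⁻³ → stable
  126–210 m: −αΔT+βΔS = −(1.9 × 10⁻⁴)(+5.5)+(7.2 × 10⁻⁴)(+1.18) = -2.0 × 10⁻⁴ → UNSTABLE
  210–217 m: −αΔT+βΔS = −(1.9 × 10⁻⁴)(-1.4)+(7.2 × 10⁻⁴)(+0.80) = 8.4 × 10⁻⁴ → stable
  217–234 m: −αΔT+βΔS = −(1.9 × 10⁻⁴)(-6.1)+(7.2 × 10⁻⁴)(-1.44) = 1.2 × 10⁻⁴ → stable
The 126–210 m interval has Δρ < 0: lighter water underlies denser water.

126–210 m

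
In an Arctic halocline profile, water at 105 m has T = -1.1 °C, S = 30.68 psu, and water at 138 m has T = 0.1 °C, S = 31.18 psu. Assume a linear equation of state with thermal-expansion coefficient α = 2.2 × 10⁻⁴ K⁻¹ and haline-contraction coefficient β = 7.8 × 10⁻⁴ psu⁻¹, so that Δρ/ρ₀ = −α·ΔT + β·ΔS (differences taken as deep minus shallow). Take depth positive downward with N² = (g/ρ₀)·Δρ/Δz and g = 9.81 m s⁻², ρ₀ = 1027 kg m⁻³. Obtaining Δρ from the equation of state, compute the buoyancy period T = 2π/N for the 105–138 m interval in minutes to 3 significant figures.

ΔT = +1.2 K, ΔS = +0.50 psu (deep − shallow).
Δρ/ρ₀ = −αΔT + βΔS = -2.64 × 10⁻⁴ + 3.90 × 10⁻⁴ = 1.26 × 10⁻⁴, so Δρ ≈ 0.1294 kg m⁻³.
N² = (g/ρ₀)·Δρ/Δz = g·(Δρ/ρ₀)/Δz = 9.81 × 1.26 × 10⁻⁴ / 33 = 3.7456 × 10⁻⁵ s⁻².
N = √(3.7456 × 10⁻⁵) = 6.1201 × 10⁻³ rad s⁻¹ → T = 2π/N = 1.0266 × 10³ s = 17.110 min ≈ 17.1 min.

17.1 min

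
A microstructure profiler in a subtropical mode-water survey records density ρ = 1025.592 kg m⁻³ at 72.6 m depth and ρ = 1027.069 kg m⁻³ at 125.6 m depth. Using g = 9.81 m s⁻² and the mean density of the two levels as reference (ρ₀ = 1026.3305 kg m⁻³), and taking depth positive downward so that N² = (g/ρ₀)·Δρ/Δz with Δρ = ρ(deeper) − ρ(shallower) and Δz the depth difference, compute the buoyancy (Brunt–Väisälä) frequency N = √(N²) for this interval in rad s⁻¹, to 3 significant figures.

Δρ = 1027.069 − 1025.592 = 1.477 kg m⁻³ over Δz = 125.6 − 72.6 = 53 m.
N² = (9.81/1026.3305) × (1.477/53) = 2.6637 × 10⁻⁴ s⁻².
N = √(2.6637 × 10⁻⁴) = 0.016321 rad s⁻¹ ≈ 0.0163 rad s⁻¹.

0.0163 rad s⁻¹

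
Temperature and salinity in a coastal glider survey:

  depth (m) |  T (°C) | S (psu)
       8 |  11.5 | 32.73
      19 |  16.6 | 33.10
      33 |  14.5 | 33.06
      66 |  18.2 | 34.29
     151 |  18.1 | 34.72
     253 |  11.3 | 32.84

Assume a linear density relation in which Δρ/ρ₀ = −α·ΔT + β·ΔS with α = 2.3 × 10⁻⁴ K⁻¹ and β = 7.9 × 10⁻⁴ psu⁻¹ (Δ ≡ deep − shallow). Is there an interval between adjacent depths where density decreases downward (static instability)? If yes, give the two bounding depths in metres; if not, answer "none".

Evaluate Δρ/ρ₀ = −αΔT + βΔS across each adjacent pair:
  8–19 m: −αΔT+βΔS = −(2.3 × 10⁻⁴)(+5.1)+(7.9 × 10⁻⁴)(+0.37) = -8.8 × 10⁻⁴ → UNSTABLE
  19–33 m: −αΔT+βΔS = −(2.3 × 10⁻⁴)(-2.1)+(7.9 × 10⁻⁴)(-0.04) = 4.5 × 10⁻⁴ → stable
  33–66 m: −αΔT+βΔS = −(2.3 × 10⁻⁴)(+3.7)+(7.9 × 10⁻⁴)(+1.23) = 1.2 × 10⁻⁴ → stable
  66–151 m: −αΔT+βΔS = −(2.3 × 10⁻⁴)(-0.1)+(7.9 × 10⁻⁴)(+0.43) = 3.6 × 10⁻⁴ → stable
  151–253 m: −αΔT+βΔS = −(2.3 × 10⁻⁴)(-6.8)+(7.9 × 10⁻⁴)(-1.88) = 7.9 × 10⁻⁵ → stable
The 8–19 m interval has Δρ < 0: lighter water underlies denser water.

8–19 m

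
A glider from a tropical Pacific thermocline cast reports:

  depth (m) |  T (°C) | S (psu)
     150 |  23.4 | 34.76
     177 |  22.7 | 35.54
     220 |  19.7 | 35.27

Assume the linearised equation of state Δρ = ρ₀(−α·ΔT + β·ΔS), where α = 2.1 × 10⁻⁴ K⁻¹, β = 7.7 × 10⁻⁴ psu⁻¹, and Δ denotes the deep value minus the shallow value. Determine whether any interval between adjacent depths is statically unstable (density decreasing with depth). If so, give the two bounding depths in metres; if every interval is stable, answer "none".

Evaluate Δρ/ρ₀ = −αΔT + βΔS across each adjacent pair:
  150–177 m: −αΔT+βΔS = −(2.1 × 10⁻⁴)(-0.7)+(7.7 × 10⁻⁴)(+0.78) = 7.5 × 10⁻⁴ → stable
  177–220 m: −αΔT+βΔS = −(2.1 × 10⁻⁴)(-3.0)+(7.7 × 10⁻⁴)(-0.27) = 4.2 × 10⁻⁴ → stable
Every interval has Δρ > 0: the column is stably stratified throughout.

none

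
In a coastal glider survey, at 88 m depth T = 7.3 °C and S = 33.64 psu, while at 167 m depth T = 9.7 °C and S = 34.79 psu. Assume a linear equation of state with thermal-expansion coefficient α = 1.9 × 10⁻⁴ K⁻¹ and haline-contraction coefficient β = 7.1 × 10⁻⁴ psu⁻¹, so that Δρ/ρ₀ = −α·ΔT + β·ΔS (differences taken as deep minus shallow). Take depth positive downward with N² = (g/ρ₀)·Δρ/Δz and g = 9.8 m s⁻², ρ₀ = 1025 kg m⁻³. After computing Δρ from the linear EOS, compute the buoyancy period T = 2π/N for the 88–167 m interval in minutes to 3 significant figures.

ΔT = +2.4 K, ΔS = +1.15 psu (deep − shallow).
Δρ/ρ₀ = −αΔT + βΔS = -4.56 × 10⁻⁴ + 8.165 × 10⁻⁴ = 3.605 × 10⁻⁴, so Δρ ≈ 0.3695 kg m⁻³.
N² = (g/ρ₀)·Δρ/Δz = g·(Δρ/ρ₀)/Δz = 9.8 × 3.605 × 10⁻⁴ / 79 = 4.4720 × 10⁻⁵ s⁻².
N = √(4.4720 × 10⁻⁵) = 6.6873 × 10⁻³ rad s⁻¹ → T = 2π/N = 939.57 s = 15.660 min ≈ 15.7 min.

15.7 min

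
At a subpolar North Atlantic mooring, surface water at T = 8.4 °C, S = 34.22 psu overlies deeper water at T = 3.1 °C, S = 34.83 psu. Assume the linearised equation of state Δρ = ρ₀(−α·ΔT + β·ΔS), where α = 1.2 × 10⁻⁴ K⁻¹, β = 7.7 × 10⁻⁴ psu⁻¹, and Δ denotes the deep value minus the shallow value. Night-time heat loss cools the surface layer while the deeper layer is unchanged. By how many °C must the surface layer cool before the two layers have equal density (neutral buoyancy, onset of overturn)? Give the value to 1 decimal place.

9.2 °C

Neutral buoyancy requires Δρ = 0, i.e. −α(T_deep − T_surf′) + β(S_deep − S_surf) = 0.
T_surf′ = T_deep − (β/α)·ΔS = 3.1 − (7.7 × 10⁻⁴/1.2 × 10⁻⁴)·(+0.61) = -0.814 °C.
Cooling required: 8.4 − (-0.814) = 9.214 °C.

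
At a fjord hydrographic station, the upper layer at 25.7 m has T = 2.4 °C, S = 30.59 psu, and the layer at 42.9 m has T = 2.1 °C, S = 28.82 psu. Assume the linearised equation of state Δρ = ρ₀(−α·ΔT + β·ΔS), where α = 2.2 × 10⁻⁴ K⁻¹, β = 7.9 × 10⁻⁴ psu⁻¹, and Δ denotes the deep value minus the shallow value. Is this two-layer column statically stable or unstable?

ΔT = 2.1 − 2.4 = -0.3 K and ΔS = 28.82 − 30.59 = -1.77 psu (deep − shallow).
−αΔT = 6.60 × 10⁻⁵; βΔS = -1.3983 × 10⁻³; sum Δρ/ρ₀ = -1.3323 × 10⁻³.
Δρ/ρ₀ < 0, so Δρ < 0: deeper water is lighter → statically unstable; the column would overturn.

unstable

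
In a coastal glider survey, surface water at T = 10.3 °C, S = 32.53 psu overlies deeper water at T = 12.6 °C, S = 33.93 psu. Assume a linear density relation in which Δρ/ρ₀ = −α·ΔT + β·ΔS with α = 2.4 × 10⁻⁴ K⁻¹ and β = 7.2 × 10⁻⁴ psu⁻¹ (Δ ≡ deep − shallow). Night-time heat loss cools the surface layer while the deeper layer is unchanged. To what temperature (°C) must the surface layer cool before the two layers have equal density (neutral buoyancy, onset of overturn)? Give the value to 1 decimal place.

Neutral buoyancy requires Δρ = 0, i.e. −α(T_deep − T_surf′) + β(S_deep − S_surf) = 0.
T_surf′ = T_deep − (β/α)·ΔS = 12.6 − (7.2 × 10⁻⁴/2.4 × 10⁻⁴)·(+1.40) = 8.400 °C.
Cooling required: 10.3 − (8.400) = 1.900 °C.

8.4 °C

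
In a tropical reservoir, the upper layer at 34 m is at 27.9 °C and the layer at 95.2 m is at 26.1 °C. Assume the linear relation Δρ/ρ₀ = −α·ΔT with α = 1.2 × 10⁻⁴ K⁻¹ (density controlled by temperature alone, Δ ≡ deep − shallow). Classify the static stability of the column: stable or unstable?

stable

ΔT = 26.1 − 27.9 = -1.8 K, so Δρ/ρ₀ = −αΔT = 2.16 × 10⁻⁴.
Δρ/ρ₀ > 0, so Δρ > 0: deeper water is denser → statically stable.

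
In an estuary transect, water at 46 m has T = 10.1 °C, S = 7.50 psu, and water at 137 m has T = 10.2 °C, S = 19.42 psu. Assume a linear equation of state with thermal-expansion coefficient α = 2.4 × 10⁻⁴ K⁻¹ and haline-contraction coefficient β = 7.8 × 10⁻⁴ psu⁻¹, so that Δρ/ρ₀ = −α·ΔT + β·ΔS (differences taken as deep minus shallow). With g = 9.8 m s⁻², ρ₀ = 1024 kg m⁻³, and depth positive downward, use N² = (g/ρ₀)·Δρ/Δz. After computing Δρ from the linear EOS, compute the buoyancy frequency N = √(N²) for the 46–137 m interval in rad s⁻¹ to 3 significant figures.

ΔT = +0.1 K, ΔS = +11.92 psu (deep − shallow).
Δρ/ρ₀ = −αΔT + βΔS = -2.40 × 10⁻⁵ + 9.2976 × 10⁻³ = 9.2736 × 10⁻³, so Δρ ≈ 9.496 kg m⁻³.
N² = (g/ρ₀)·Δρ/Δz = g·(Δρ/ρ₀)/Δz = 9.8 × 9.2736 × 10⁻³ / 91 = 9.9870 × 10⁻⁴ s⁻².
N = √(9.9870 × 10⁻⁴) = 0.031602 rad s⁻¹ ≈ 0.0316 rad s⁻¹.

0.0316 rad s⁻¹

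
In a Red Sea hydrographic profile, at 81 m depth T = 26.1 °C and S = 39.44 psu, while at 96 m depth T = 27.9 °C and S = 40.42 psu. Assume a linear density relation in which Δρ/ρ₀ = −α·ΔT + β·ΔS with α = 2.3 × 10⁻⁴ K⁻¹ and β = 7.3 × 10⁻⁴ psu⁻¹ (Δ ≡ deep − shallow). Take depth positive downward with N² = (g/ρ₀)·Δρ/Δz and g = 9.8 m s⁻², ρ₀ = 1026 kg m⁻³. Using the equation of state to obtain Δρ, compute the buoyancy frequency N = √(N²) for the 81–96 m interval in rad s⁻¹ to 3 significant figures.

0.0140 rad s⁻¹

ΔT = +1.8 K, ΔS = +0.98 psu (deep − shallow).
Δρ/ρ₀ = −αΔT + βΔS = -4.14 × 10⁻⁴ + 7.154 × 10⁻⁴ = 3.014 × 10⁻⁴, so Δρ ≈ 0.3092 kg m⁻³.
N² = (g/ρ₀)·Δρ/Δz = g·(Δρ/ρ₀)/Δz = 9.8 × 3.014 × 10⁻⁴ / 15 = 1.9691 × 10⁻⁴ s⁻².
N = √(1.9691 × 10⁻⁴) = 0.014032 rad s⁻¹ ≈ 0.0140 rad s⁻¹.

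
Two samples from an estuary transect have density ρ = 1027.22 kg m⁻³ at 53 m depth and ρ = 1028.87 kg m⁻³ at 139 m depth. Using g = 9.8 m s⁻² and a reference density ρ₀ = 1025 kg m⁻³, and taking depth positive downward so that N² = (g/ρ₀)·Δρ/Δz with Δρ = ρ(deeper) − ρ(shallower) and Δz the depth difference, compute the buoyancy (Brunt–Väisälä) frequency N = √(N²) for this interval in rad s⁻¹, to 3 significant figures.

0.0135 rad s⁻¹

Δρ = 1028.87 − 1027.22 = 1.65 kg m⁻³ over Δz = 139 − 53 = 86 m.
N² = (9.8/1025) × (1.65/86) = 1.8344 × 10⁻⁴ s⁻².
N = √(1.8344 × 10⁻⁴) = 0.013544 rad s⁻¹ ≈ 0.0135 rad s⁻¹.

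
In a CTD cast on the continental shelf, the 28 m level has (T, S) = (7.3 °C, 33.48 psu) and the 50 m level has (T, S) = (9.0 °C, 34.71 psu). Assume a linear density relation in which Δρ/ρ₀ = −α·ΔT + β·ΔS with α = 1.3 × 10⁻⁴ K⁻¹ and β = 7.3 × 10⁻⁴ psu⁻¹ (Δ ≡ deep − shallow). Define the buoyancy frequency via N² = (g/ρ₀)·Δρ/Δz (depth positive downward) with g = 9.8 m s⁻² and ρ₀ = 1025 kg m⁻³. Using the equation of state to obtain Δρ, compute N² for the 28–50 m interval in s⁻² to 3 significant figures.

3.02 × 10⁻⁴ s⁻²

ΔT = +1.7 K, ΔS = +1.23 psu (deep − shallow).
Δρ/ρ₀ = −αΔT + βΔS = -2.21 × 10⁻⁴ + 8.979 × 10⁻⁴ = 6.769 × 10⁻⁴, so Δρ ≈ 0.6938 kg m⁻³.
N² = (g/ρ₀)·Δρ/Δz = g·(Δρ/ρ₀)/Δz = 9.8 × 6.769 × 10⁻⁴ / 22 = 3.0153 × 10⁻⁴ s⁻² ≈ 3.02 × 10⁻⁴ s⁻².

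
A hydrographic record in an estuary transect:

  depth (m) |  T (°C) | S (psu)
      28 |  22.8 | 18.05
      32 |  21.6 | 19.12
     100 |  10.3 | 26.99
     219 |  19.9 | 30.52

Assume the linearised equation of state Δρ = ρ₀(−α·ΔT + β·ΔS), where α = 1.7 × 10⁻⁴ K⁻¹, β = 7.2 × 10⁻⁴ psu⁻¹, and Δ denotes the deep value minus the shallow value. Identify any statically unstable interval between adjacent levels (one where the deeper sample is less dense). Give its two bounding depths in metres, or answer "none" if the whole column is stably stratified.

Evaluate Δρ/ρ₀ = −αΔT + βΔS across each adjacent pair:
  28–32 m: −αΔT+βΔS = −(1.7 × 10⁻⁴)(-1.2)+(7.2 × 10⁻⁴)(+1.07) = 9.7 × 10⁻⁴ → stable
  32–100 m: −αΔT+βΔS = −(1.7 × 10⁻⁴)(-11.3)+(7.2 × 10⁻⁴)(+7.87) = 7.6 × 10⁻³ → stable
  100–219 m: −αΔT+βΔS = −(1.7 × 10⁻⁴)(+9.6)+(7.2 × 10⁻⁴)(+3.53) = 9.1 × 10⁻⁴ → stable
Every interval has Δρ > 0: the column is stably stratified throughout.

none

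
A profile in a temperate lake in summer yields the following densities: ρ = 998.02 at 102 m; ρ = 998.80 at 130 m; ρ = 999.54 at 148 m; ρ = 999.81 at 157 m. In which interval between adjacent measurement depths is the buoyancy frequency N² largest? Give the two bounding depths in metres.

Compute the density gradient over each adjacent pair:
  102–130 m: Δρ/Δz = 0.78/28 = 0.028 kg m⁻⁴
  130–148 m: Δρ/Δz = 0.74/18 = 0.041 kg m⁻⁴
  148–157 m: Δρ/Δz = 0.27/9 = 0.030 kg m⁻⁴
The largest gradient is in the 130–148 m interval — the pycnocline.

130–148 m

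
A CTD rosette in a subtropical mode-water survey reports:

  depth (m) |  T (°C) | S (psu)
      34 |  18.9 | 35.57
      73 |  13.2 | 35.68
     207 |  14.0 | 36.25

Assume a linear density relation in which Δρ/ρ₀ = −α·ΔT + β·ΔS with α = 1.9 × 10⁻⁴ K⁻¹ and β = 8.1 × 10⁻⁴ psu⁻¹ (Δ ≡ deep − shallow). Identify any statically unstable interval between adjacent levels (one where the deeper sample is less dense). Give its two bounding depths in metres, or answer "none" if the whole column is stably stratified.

none

Evaluate Δρ/ρ₀ = −αΔT + βΔS across each adjacent pair:
  34–73 m: −αΔT+βΔS = −(1.9 × 10⁻⁴)(-5.7)+(8.1 × 10⁻⁴)(+0.11) = 1.2 × 10⁻³ → stable
  73–207 m: −αΔT+βΔS = −(1.9 × 10⁻⁴)(+0.8)+(8.1 × 10⁻⁴)(+0.57) = 3.1 × 10⁻⁴ → stable
Every interval has Δρ > 0: the column is stably stratified throughout.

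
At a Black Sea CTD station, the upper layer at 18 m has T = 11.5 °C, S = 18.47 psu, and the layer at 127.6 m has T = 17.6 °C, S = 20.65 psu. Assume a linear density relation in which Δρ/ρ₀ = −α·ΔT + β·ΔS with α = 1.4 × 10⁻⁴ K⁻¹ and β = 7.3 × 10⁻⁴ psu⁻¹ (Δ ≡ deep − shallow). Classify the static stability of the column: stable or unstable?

ΔT = 17.6 − 11.5 = +6.1 K and ΔS = 20.65 − 18.47 = +2.18 psu (deep − shallow).
−αΔT = -8.54 × 10⁻⁴; βΔS = 1.5914 × 10⁻³; sum Δρ/ρ₀ = 7.374 × 10⁻⁴.
Δρ/ρ₀ > 0, so Δρ > 0: deeper water is denser → statically stable.

stable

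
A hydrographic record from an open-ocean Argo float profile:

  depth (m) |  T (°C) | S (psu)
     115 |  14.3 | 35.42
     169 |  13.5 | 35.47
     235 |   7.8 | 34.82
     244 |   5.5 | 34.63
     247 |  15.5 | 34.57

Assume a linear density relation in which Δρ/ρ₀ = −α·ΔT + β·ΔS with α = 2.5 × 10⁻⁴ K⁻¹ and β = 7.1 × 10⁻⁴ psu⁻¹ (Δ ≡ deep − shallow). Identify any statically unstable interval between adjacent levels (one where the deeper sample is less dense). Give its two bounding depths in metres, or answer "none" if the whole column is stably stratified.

244–247 m

Evaluate Δρ/ρ₀ = −αΔT + βΔS across each adjacent pair:
  115–169 m: −αΔT+βΔS = −(2.5 × 10⁻⁴)(-0.8)+(7.1 × 10⁻⁴)(+0.05) = 2.4 × 10⁻⁴ → stable
  169–235 m: −αΔT+βΔS = −(2.5 × 10⁻⁴)(-5.7)+(7.1 × 10⁻⁴)(-0.65) = 9.6 × 10⁻⁴ → stable
  235–244 m: −αΔT+βΔS = −(2.5 × 10⁻⁴)(-2.3)+(7.1 × 10⁻⁴)(-0.19) = 4.4 × 10⁻⁴ → stable
  244–247 m: −αΔT+βΔS = −(2.5 × 10⁻⁴)(+10.0)+(7.1 × 10⁻⁴)(-0.06) = -2.5 × 10⁻³ → UNSTABLE
The 244–247 m interval has Δρ < 0: lighter water underlies denser water.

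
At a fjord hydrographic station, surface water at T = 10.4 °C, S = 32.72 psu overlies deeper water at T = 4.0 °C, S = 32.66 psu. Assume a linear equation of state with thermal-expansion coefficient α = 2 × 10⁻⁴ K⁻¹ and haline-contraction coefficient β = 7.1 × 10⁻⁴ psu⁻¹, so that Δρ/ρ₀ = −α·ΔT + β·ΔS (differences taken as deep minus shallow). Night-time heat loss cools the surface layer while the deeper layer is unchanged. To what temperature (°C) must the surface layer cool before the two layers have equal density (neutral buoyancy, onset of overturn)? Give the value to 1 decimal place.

Neutral buoyancy requires Δρ = 0, i.e. −α(T_deep − T_surf′) + β(S_deep − S_surf) = 0.
T_surf′ = T_deep − (β/α)·ΔS = 4.0 − (7.1 × 10⁻⁴/2 × 10⁻⁴)·(-0.06) = 4.213 °C.
Cooling required: 10.4 − (4.213) = 6.187 °C.

4.2 °C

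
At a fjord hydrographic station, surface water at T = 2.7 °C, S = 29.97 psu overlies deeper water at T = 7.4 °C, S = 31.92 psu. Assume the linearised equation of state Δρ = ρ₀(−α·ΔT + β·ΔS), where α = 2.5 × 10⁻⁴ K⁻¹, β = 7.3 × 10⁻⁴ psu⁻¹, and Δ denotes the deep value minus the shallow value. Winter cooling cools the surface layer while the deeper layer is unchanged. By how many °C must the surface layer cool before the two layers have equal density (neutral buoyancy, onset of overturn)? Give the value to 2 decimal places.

Neutral buoyancy requires Δρ = 0, i.e. −α(T_deep − T_surf′) + β(S_deep − S_surf) = 0.
T_surf′ = T_deep − (β/α)·ΔS = 7.4 − (7.3 × 10⁻⁴/2.5 × 10⁻⁴)·(+1.95) = 1.7060 °C.
Cooling required: 2.7 − (1.7060) = 0.9940 °C.

0.99 °C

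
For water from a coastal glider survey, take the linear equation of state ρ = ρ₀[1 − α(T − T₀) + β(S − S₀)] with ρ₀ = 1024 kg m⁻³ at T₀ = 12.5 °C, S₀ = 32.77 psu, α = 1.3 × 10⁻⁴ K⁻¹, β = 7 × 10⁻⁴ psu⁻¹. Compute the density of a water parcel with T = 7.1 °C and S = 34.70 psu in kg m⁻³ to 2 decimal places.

T − T₀ = -5.4 K, S − S₀ = +1.93 psu.
Bracket = 1 − α·(-5.4) + β·(+1.93) = 1 + (2.053 × 10⁻³) = 1.0020530.
ρ = 1024 × 1.0020530 = 1026.10 kg m⁻³.

1026.10 kg m⁻³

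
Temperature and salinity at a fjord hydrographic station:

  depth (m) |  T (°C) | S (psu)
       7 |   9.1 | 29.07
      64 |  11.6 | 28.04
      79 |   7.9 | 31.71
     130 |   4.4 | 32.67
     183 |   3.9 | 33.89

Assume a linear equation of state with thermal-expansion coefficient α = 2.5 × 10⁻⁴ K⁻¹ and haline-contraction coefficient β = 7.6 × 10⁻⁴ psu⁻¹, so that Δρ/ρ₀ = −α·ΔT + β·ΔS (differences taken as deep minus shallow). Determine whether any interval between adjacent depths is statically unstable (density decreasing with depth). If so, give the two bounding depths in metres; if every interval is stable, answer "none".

7–64 m

Evaluate Δρ/ρ₀ = −αΔT + βΔS across each adjacent pair:
  7–64 m: −αΔT+βΔS = −(2.5 × 10⁻⁴)(+2.5)+(7.6 × 10⁻⁴)(-1.03) = -1.4 × 10⁻³ → UNSTABLE
  64–79 m: −αΔT+βΔS = −(2.5 × 10⁻⁴)(-3.7)+(7.6 × 10⁻⁴)(+3.67) = 3.7 × 10⁻³ → stable
  79–130 m: −αΔT+βΔS = −(2.5 × 10⁻⁴)(-3.5)+(7.6 × 10⁻⁴)(+0.96) = 1.6 × 10⁻³ → stable
  130–183 m: −αΔT+βΔS = −(2.5 × 10⁻⁴)(-0.5)+(7.6 × 10⁻⁴)(+1.22) = 1.1 × 10⁻³ → stable
The 7–64 m interval has Δρ < 0: lighter water underlies denser water.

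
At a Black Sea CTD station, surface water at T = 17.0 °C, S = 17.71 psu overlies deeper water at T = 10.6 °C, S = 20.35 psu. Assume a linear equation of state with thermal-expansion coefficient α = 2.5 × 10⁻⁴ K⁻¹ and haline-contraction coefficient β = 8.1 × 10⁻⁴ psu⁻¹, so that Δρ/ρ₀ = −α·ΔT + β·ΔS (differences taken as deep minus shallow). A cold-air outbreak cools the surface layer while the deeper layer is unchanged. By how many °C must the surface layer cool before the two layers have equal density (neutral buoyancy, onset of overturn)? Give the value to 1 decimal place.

15.0 °C

Neutral buoyancy requires Δρ = 0, i.e. −α(T_deep − T_surf′) + β(S_deep − S_surf) = 0.
T_surf′ = T_deep − (β/α)·ΔS = 10.6 − (8.1 × 10⁻⁴/2.5 × 10⁻⁴)·(+2.64) = 2.046 °C.
Cooling required: 17.0 − (2.046) = 14.954 °C.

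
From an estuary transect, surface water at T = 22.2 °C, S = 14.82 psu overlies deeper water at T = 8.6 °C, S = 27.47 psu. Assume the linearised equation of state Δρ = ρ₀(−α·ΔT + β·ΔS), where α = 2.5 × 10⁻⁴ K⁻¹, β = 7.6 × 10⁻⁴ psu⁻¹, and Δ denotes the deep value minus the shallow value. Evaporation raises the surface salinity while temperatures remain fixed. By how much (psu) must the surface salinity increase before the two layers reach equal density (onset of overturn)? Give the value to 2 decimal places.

17.12 psu

Neutral buoyancy requires −α(T_deep − T_surf) + β(S_deep − S_surf′) = 0.
S_surf′ = S_deep − (α/β)·ΔT = 27.47 − (2.5 × 10⁻⁴/7.6 × 10⁻⁴)·(-13.6) = 31.9437 psu.
Increase required: 31.9437 − 14.82 = 17.1237 psu.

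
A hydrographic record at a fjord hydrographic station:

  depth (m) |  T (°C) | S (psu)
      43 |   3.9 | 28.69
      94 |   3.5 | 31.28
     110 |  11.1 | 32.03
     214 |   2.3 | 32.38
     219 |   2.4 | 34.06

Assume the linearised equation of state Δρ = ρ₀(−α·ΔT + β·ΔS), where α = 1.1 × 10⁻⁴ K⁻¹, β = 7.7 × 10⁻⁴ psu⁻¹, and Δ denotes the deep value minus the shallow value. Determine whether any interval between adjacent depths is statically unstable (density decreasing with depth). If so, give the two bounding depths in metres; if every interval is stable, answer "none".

94–110 m

Evaluate Δρ/ρ₀ = −αΔT + βΔS across each adjacent pair:
  43–94 m: −αΔT+βΔS = −(1.1 × 10⁻⁴)(-0.4)+(7.7 × 10⁻⁴)(+2.59) = 2.0 × 10⁻³ → stable
  94–110 m: −αΔT+βΔS = −(1.1 × 10⁻⁴)(+7.6)+(7.7 × 10⁻⁴)(+0.75) = -2.6 × 10⁻⁴ → UNSTABLE
  110–214 m: −αΔT+βΔS = −(1.1 × 10⁻⁴)(-8.8)+(7.7 × 10⁻⁴)(+0.35) = 1.2 × 10⁻³ → stable
  214–219 m: −αΔT+βΔS = −(1.1 × 10⁻⁴)(+0.1)+(7.7 × 10⁻⁴)(+1.68) = 1.3 × 10⁻³ → stable
The 94–110 m interval has Δρ < 0: lighter water underlies denser water.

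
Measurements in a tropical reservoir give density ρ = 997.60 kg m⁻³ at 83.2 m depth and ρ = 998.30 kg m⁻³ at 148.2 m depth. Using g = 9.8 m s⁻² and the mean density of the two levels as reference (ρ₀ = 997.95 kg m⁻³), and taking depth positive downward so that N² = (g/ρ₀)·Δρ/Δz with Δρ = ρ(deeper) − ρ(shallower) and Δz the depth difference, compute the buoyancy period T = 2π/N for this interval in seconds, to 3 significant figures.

Δρ = 998.30 − 997.60 = 0.70 kg m⁻³ over Δz = 148.2 − 83.2 = 65 m.
N² = (9.8/997.95) × (0.70/65) = 1.0576 × 10⁻⁴ s⁻².
N = √(1.0576 × 10⁻⁴) = 0.010284 rad s⁻¹, so T = 2π/N = 610.97 s ≈ 611 s.

611 s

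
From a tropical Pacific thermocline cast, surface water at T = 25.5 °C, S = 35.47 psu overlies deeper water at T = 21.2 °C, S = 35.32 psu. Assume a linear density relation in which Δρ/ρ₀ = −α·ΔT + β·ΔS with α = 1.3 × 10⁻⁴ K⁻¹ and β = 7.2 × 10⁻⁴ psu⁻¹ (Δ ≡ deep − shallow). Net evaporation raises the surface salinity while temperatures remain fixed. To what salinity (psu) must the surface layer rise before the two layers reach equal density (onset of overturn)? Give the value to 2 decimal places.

36.10 psu

Neutral buoyancy requires −α(T_deep − T_surf) + β(S_deep − S_surf′) = 0.
S_surf′ = S_deep − (α/β)·ΔT = 35.32 − (1.3 × 10⁻⁴/7.2 × 10⁻⁴)·(-4.3) = 36.0964 psu.
Increase required: 36.0964 − 35.47 = 0.6264 psu.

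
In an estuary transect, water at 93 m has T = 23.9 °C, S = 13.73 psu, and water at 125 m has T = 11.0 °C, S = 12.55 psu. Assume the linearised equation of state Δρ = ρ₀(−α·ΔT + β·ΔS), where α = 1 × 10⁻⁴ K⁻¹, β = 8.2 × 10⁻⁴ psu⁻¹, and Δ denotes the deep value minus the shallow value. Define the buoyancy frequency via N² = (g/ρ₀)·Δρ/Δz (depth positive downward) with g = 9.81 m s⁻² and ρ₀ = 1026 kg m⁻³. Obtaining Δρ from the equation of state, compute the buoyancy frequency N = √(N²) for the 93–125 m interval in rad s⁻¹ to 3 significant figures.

9.94 × 10⁻³ rad s⁻¹

ΔT = -12.9 K, ΔS = -1.18 psu (deep − shallow).
Δρ/ρ₀ = −αΔT + βΔS = 1.29 × 10⁻³ − 9.676 × 10⁻⁴ = 3.224 × 10⁻⁴, so Δρ ≈ 0.3308 kg m⁻³.
N² = (g/ρ₀)·Δρ/Δz = g·(Δρ/ρ₀)/Δz = 9.81 × 3.224 × 10⁻⁴ / 32 = 9.8836 × 10⁻⁵ s⁻².
N = √(9.8836 × 10⁻⁵) = 9.9416 × 10⁻³ rad s⁻¹ ≈ 9.94 × 10⁻³ rad s⁻¹.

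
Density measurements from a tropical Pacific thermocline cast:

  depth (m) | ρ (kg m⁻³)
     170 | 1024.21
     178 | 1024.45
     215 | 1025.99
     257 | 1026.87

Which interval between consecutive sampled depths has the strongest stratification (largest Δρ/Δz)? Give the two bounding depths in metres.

178–215 m

Compute the density gradient over each adjacent pair:
  170–178 m: Δρ/Δz = 0.24/8 = 0.030 kg m⁻⁴
  178–215 m: Δρ/Δz = 1.54/37 = 0.042 kg m⁻⁴
  215–257 m: Δρ/Δz = 0.88/42 = 0.021 kg m⁻⁴
The largest gradient is in the 178–215 m interval — the pycnocline.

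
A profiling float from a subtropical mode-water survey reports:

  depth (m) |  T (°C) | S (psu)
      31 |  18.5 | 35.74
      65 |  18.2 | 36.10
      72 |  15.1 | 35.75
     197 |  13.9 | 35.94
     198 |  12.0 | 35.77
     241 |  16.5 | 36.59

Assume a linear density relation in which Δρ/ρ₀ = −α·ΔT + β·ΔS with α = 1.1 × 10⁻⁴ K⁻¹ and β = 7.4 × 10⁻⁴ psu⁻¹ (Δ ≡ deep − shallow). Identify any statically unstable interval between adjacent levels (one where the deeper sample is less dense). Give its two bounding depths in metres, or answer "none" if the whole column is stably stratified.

Evaluate Δρ/ρ₀ = −αΔT + βΔS across each adjacent pair:
  31–65 m: −αΔT+βΔS = −(1.1 × 10⁻⁴)(-0.3)+(7.4 × 10⁻⁴)(+0.36) = 3.0 × 10⁻⁴ → stable
  65–72 m: −αΔT+βΔS = −(1.1 × 10⁻⁴)(-3.1)+(7.4 × 10⁻⁴)(-0.35) = 8.2 × 10⁻⁵ → stable
  72–197 m: −αΔT+βΔS = −(1.1 × 10⁻⁴)(-1.2)+(7.4 × 10⁻⁴)(+0.19) = 2.7 × 10⁻⁴ → stable
  197–198 m: −αΔT+βΔS = −(1.1 × 10⁻⁴)(-1.9)+(7.4 × 10⁻⁴)(-0.17) = 8.3 × 10⁻⁵ → stable
  198–241 m: −αΔT+βΔS = −(1.1 × 10⁻⁴)(+4.5)+(7.4 × 10⁻⁴)(+0.82) = 1.1 × 10⁻⁴ → stable
Every interval has Δρ > 0: the column is stably stratified throughout.

none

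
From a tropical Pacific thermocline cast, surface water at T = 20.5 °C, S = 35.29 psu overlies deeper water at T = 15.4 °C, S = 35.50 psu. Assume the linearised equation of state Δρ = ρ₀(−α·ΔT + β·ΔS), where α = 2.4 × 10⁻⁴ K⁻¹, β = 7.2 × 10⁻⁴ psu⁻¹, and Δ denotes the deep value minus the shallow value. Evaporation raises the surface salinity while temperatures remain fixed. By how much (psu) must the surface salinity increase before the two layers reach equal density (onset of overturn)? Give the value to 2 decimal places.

1.91 psu

Neutral buoyancy requires −α(T_deep − T_surf) + β(S_deep − S_surf′) = 0.
S_surf′ = S_deep − (α/β)·ΔT = 35.50 − (2.4 × 10⁻⁴/7.2 × 10⁻⁴)·(-5.1) = 37.2000 psu.
Increase required: 37.2000 − 35.29 = 1.9100 psu.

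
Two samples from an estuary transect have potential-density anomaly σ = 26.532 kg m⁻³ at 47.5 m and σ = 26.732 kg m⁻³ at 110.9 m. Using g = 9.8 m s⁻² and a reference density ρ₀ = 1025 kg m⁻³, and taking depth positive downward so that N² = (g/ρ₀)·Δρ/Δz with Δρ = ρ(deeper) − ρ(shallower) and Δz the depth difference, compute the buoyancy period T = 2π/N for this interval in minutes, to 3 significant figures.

19.1 min

Δρ = 1026.732 − 1026.532 = 0.200 kg m⁻³ over Δz = 110.9 − 47.5 = 63.4 m.
N² = (9.8/1025) × (0.200/63.4) = 3.0161 × 10⁻⁵ s⁻².
N = √(3.0161 × 10⁻⁵) = 5.4919 × 10⁻³ rad s⁻¹, so T = 2π/N = 1.1441 × 10³ s = 19.068 min ≈ 19.1 min.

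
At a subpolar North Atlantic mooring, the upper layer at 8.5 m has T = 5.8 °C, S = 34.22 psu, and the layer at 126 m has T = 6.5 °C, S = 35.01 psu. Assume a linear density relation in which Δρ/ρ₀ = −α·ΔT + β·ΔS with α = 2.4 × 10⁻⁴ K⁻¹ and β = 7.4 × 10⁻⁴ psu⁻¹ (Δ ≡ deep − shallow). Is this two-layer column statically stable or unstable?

ΔT = 6.5 − 5.8 = +0.7 K and ΔS = 35.01 − 34.22 = +0.79 psu (deep − shallow).
−αΔT = -1.68 × 10⁻⁴; βΔS = 5.846 × 10⁻⁴; sum Δρ/ρ₀ = 4.166 × 10⁻⁴.
Δρ/ρ₀ > 0, so Δρ > 0: deeper water is denser → statically stable.

stable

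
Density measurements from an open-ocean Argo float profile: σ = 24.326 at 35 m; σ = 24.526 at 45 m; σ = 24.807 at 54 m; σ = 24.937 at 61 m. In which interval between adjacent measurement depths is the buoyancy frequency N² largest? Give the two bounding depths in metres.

45–54 m

Compute the density gradient over each adjacent pair:
  35–45 m: Δρ/Δz = 0.200/10 = 0.020 kg m⁻⁴
  45–54 m: Δρ/Δz = 0.281/9 = 0.031 kg m⁻⁴
  54–61 m: Δρ/Δz = 0.130/7 = 0.019 kg m⁻⁴
The largest gradient is in the 45–54 m interval — the pycnocline.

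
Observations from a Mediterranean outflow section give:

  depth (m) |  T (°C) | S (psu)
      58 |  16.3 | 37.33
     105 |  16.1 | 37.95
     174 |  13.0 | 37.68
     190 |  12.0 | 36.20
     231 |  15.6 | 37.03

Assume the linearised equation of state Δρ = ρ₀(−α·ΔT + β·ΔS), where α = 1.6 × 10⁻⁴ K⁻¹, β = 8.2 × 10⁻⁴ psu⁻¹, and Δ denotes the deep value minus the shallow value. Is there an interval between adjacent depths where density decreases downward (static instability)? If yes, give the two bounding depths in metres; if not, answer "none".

Evaluate Δρ/ρ₀ = −αΔT + βΔS across each adjacent pair:
  58–105 m: −αΔT+βΔS = −(1.6 × 10⁻⁴)(-0.2)+(8.2 × 10⁻⁴)(+0.62) = 5.4 × 10⁻⁴ → stable
  105–174 m: −αΔT+βΔS = −(1.6 × 10⁻⁴)(-3.1)+(8.2 × 10⁻⁴)(-0.27) = 2.7 × 10⁻⁴ → stable
  174–190 m: −αΔT+βΔS = −(1.6 × 10⁻⁴)(-1.0)+(8.2 × 10⁻⁴)(-1.48) = -1.1 × 10⁻³ → UNSTABLE
  190–231 m: −αΔT+βΔS = −(1.6 × 10⁻⁴)(+3.6)+(8.2 × 10⁻⁴)(+0.83) = 1.0 × 10⁻⁴ → stable
The 174–190 m interval has Δρ < 0: lighter water underlies denser water.

174–190 m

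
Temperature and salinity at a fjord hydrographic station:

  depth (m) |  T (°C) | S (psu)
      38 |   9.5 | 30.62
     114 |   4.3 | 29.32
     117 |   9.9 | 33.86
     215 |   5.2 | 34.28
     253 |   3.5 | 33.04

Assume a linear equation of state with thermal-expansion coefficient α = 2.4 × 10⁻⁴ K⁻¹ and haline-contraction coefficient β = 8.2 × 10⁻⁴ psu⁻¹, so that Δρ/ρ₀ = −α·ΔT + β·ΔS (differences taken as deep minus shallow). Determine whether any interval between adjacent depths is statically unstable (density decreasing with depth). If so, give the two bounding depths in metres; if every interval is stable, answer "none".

Evaluate Δρ/ρ₀ = −αΔT + βΔS across each adjacent pair:
  38–114 m: −αΔT+βΔS = −(2.4 × 10⁻⁴)(-5.2)+(8.2 × 10⁻⁴)(-1.30) = 1.8 × 10⁻⁴ → stable
  114–117 m: −αΔT+βΔS = −(2.4 × 10⁻⁴)(+5.6)+(8.2 × 10⁻⁴)(+4.54) = 2.4 × 10⁻³ → stable
  117–215 m: −αΔT+βΔS = −(2.4 × 10⁻⁴)(-4.7)+(8.2 × 10⁻⁴)(+0.42) = 1.5 × 10⁻³ → stable
  215–253 m: −αΔT+βΔS = −(2.4 × 10⁻⁴)(-1.7)+(8.2 × 10⁻⁴)(-1.24) = -6.1 × 10⁻⁴ → UNSTABLE
The 215–253 m interval has Δρ < 0: lighter water underlies denser water.

215–253 m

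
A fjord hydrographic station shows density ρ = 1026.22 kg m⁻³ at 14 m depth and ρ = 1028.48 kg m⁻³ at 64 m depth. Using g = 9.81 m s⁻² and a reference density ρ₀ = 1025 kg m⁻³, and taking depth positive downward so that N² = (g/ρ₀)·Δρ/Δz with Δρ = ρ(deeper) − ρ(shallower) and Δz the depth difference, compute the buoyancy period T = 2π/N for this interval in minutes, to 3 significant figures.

5.03 min

Δρ = 1028.48 − 1026.22 = 2.26 kg m⁻³ over Δz = 64 − 14 = 50 m.
N² = (9.81/1025) × (2.26/50) = 4.3260 × 10⁻⁴ s⁻².
N = √(4.3260 × 10⁻⁴) = 0.020799 rad s⁻¹, so T = 2π/N = 302.09 s = 5.0348 min ≈ 5.03 min.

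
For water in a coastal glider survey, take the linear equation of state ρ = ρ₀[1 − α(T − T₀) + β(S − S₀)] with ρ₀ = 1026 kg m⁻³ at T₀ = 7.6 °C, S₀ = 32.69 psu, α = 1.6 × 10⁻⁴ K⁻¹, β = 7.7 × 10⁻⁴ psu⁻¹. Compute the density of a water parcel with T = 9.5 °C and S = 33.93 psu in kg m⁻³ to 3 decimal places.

T − T₀ = +1.9 K, S − S₀ = +1.24 psu.
Bracket = 1 − α·(+1.9) + β·(+1.24) = 1 + (6.508 × 10⁻⁴) = 1.0006508.
ρ = 1026 × 1.0006508 = 1026.668 kg m⁻³.

1026.668 kg m⁻³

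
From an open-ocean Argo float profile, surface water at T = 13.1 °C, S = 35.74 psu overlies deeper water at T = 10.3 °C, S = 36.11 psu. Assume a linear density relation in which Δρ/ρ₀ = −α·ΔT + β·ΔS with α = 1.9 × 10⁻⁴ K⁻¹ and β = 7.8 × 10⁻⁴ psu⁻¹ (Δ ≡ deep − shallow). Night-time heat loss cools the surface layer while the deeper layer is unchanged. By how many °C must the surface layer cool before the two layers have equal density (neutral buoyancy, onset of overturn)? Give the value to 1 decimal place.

4.3 °C

Neutral buoyancy requires Δρ = 0, i.e. −α(T_deep − T_surf′) + β(S_deep − S_surf) = 0.
T_surf′ = T_deep − (β/α)·ΔS = 10.3 − (7.8 × 10⁻⁴/1.9 × 10⁻⁴)·(+0.37) = 8.781 °C.
Cooling required: 13.1 − (8.781) = 4.319 °C.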